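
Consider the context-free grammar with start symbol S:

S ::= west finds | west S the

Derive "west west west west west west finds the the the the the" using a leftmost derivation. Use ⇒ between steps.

S ⇒ west S the ⇒ west west S the the ⇒ west west west S the the the ⇒ west west west west S the the the the ⇒ west west west west west S the the the the the ⇒ west west west west west west finds the the the the the

S ⇒ west S the   [S ::= west S the]
west S the ⇒ west west S the the   [S ::= west S the]
west west S the the ⇒ west west west S the the the   [S ::= west S the]
west west west S the the the ⇒ west west west west S the the the the   [S ::= west S the]
west west west west S the the the the ⇒ west west west west west S the the the the the   [S ::= west S the]
west west west west west S the the the the the ⇒ west west west west west west finds the the the the the   [S ::= west finds]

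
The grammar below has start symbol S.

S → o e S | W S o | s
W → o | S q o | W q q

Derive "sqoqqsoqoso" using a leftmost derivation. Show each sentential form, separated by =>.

S => WSo => SqoSo => WSoqoSo => WqqSoqoSo => SqoqqSoqoSo => sqoqqSoqoSo => sqoqqsoqoSo => sqoqqsoqoso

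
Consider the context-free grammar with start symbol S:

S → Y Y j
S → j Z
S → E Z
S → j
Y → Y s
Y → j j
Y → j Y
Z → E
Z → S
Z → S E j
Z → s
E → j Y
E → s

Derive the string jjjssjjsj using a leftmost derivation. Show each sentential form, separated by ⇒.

S ⇒ YYj   [S → Y Y j]
YYj ⇒ YsYj   [Y → Y s]
YsYj ⇒ jYsYj   [Y → j Y]
jYsYj ⇒ jYssYj   [Y → Y s]
jYssYj ⇒ jjjssYj   [Y → j j]
jjjssYj ⇒ jjjssYsj   [Y → Y s]
jjjssYsj ⇒ jjjssjjsj   [Y → j j]

S ⇒ YYj ⇒ YsYj ⇒ jYsYj ⇒ jYssYj ⇒ jjjssYj ⇒ jjjssYsj ⇒ jjjssjjsj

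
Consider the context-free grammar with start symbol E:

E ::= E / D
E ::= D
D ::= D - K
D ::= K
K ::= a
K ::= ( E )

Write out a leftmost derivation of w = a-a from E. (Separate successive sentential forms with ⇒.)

E ⇒ D   [E ::= D]
D ⇒ D-K   [D ::= D - K]
D-K ⇒ K-K   [D ::= K]
K-K ⇒ a-K   [K ::= a]
a-K ⇒ a-a   [K ::= a]

E ⇒ D ⇒ D-K ⇒ K-K ⇒ a-K ⇒ a-a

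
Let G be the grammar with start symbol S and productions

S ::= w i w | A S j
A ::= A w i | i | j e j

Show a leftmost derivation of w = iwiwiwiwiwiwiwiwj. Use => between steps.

S => ASj => AwiSj => AwiwiSj => AwiwiwiSj => AwiwiwiwiSj => AwiwiwiwiwiSj => AwiwiwiwiwiwiSj => iwiwiwiwiwiwiSj => iwiwiwiwiwiwiwiwj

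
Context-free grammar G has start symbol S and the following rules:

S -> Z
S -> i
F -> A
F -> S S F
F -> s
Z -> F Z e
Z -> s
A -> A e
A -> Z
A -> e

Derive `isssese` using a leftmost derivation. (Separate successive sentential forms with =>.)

S => Z   [S -> Z]
Z => FZe   [Z -> F Z e]
FZe => AZe   [F -> A]
AZe => ZZe   [A -> Z]
ZZe => FZeZe   [Z -> F Z e]
FZeZe => SSFZeZe   [F -> S S F]
SSFZeZe => iSFZeZe   [S -> i]
iSFZeZe => iZFZeZe   [S -> Z]
iZFZeZe => isFZeZe   [Z -> s]
isFZeZe => issZeZe   [F -> s]
issZeZe => issseZe   [Z -> s]
issseZe => isssese   [Z -> s]

S => Z => FZe => AZe => ZZe => FZeZe => SSFZeZe => iSFZeZe => iZFZeZe => isFZeZe => issZeZe => issseZe => isssese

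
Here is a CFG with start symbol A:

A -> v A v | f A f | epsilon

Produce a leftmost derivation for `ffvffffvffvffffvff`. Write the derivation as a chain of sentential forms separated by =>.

A=>fAf=>ffAff=>ffvAvff=>ffvfAfvff=>ffvffAffvff=>ffvfffAfffvff=>ffvffffAffffvff=>ffvffffvAvffffvff=>ffvffffvfAfvffffvff=>ffvffffvffvffffvff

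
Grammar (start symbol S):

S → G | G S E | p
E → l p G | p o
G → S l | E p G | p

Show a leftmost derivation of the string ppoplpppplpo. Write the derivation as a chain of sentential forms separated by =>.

S => GSE   [S → G S E]
GSE => pSE   [G → p]
pSE => pGE   [S → G]
pGE => pEpGE   [G → E p G]
pEpGE => ppopGE   [E → p o]
ppopGE => ppopSlE   [G → S l]
ppopSlE => ppopGlE   [S → G]
ppopGlE => ppopEpGlE   [G → E p G]
ppopEpGlE => ppoplpGpGlE   [E → l p G]
ppoplpGpGlE => ppoplpppGlE   [G → p]
ppoplpppGlE => ppoplpppplE   [G → p]
ppoplpppplE => ppoplpppplpo   [E → p o]

S=>GSE=>pSE=>pGE=>pEpGE=>ppopGE=>ppopSlE=>ppopGlE=>ppopEpGlE=>ppoplpGpGlE=>ppoplpppGlE=>ppoplpppplE=>ppoplpppplpo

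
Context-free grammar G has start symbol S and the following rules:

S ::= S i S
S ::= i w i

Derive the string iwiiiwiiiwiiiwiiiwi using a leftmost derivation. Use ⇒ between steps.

S⇒SiS⇒SiSiS⇒SiSiSiS⇒SiSiSiSiS⇒iwiiSiSiSiS⇒iwiiiwiiSiSiS⇒iwiiiwiiiwiiSiS⇒iwiiiwiiiwiiiwiiS⇒iwiiiwiiiwiiiwiiiwi

S ⇒ SiS   [S ::= S i S]
SiS ⇒ SiSiS   [S ::= S i S]
SiSiS ⇒ SiSiSiS   [S ::= S i S]
SiSiSiS ⇒ SiSiSiSiS   [S ::= S i S]
SiSiSiSiS ⇒ iwiiSiSiSiS   [S ::= i w i]
iwiiSiSiSiS ⇒ iwiiiwiiSiSiS   [S ::= i w i]
iwiiiwiiSiSiS ⇒ iwiiiwiiiwiiSiS   [S ::= i w i]
iwiiiwiiiwiiSiS ⇒ iwiiiwiiiwiiiwiiS   [S ::= i w i]
iwiiiwiiiwiiiwiiS ⇒ iwiiiwiiiwiiiwiiiwi   [S ::= i w i]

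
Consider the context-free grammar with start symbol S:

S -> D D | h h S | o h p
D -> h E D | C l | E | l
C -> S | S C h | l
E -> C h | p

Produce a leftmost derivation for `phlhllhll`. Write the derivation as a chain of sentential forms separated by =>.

S => DD => ClD => SChlD => DDChlD => EDChlD => pDChlD => phEDChlD => phChDChlD => phlhDChlD => phlhlChlD => phlhllhlD => phlhllhll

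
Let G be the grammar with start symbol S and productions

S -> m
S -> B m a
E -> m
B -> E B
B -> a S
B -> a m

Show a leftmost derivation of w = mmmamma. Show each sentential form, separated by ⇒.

S⇒Bma⇒EBma⇒mBma⇒mEBma⇒mmBma⇒mmEBma⇒mmmBma⇒mmmamma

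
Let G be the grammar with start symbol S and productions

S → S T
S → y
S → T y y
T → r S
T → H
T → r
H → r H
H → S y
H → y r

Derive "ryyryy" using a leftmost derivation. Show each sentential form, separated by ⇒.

S ⇒ Tyy ⇒ rSyy ⇒ rSTyy ⇒ ryTyy ⇒ ryHyy ⇒ ryyryy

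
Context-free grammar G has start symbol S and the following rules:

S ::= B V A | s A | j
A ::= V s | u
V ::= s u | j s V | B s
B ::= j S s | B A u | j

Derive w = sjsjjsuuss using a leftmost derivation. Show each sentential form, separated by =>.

S => sA => sVs => sjsVs => sjsBss => sjsBAuss => sjsjSsAuss => sjsjjsAuss => sjsjjsuuss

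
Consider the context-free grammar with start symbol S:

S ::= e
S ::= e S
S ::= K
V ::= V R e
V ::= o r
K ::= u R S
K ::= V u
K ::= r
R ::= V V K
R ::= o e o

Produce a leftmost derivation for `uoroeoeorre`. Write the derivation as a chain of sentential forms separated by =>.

S=>K=>uRS=>uVVKS=>uVReVKS=>uorReVKS=>uoroeoeVKS=>uoroeoeorKS=>uoroeoeorrS=>uoroeoeorre

S => K   [S ::= K]
K => uRS   [K ::= u R S]
uRS => uVVKS   [R ::= V V K]
uVVKS => uVReVKS   [V ::= V R e]
uVReVKS => uorReVKS   [V ::= o r]
uorReVKS => uoroeoeVKS   [R ::= o e o]
uoroeoeVKS => uoroeoeorKS   [V ::= o r]
uoroeoeorKS => uoroeoeorrS   [K ::= r]
uoroeoeorrS => uoroeoeorre   [S ::= e]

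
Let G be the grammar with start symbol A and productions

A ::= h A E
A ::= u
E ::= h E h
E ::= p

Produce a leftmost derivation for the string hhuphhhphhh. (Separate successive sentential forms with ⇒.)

A⇒hAE⇒hhAEE⇒hhuEE⇒hhupE⇒hhuphEh⇒hhuphhEhh⇒hhuphhhEhhh⇒hhuphhhphhh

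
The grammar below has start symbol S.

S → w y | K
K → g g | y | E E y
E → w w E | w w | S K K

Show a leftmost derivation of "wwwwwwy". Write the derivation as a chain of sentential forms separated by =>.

S => K   [S → K]
K => EEy   [K → E E y]
EEy => wwEEy   [E → w w E]
wwEEy => wwwwEy   [E → w w]
wwwwEy => wwwwwwy   [E → w w]

S => K => EEy => wwEEy => wwwwEy => wwwwwwy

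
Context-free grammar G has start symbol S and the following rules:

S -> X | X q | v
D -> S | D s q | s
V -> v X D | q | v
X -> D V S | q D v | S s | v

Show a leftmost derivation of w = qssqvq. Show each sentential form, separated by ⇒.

S ⇒ Xq   [S -> X q]
Xq ⇒ qDvq   [X -> q D v]
qDvq ⇒ qDsqvq   [D -> D s q]
qDsqvq ⇒ qssqvq   [D -> s]

S ⇒ Xq ⇒ qDvq ⇒ qDsqvq ⇒ qssqvq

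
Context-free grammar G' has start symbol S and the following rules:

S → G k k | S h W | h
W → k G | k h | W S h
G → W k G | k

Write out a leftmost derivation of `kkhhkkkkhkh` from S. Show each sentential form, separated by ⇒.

S ⇒ ShW ⇒ GkkhW ⇒ WkGkkhW ⇒ WShkGkkhW ⇒ kGShkGkkhW ⇒ kkShkGkkhW ⇒ kkhhkGkkhW ⇒ kkhhkkkkhW ⇒ kkhhkkkkhkh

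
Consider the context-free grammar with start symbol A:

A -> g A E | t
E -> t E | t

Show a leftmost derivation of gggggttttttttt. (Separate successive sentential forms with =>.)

A => gAE => ggAEE => gggAEEE => ggggAEEEE => gggggAEEEEE => gggggtEEEEE => gggggttEEEEE => gggggtttEEEEE => gggggttttEEEEE => gggggtttttEEEE => gggggttttttEEE => gggggtttttttEE => gggggttttttttE => gggggttttttttt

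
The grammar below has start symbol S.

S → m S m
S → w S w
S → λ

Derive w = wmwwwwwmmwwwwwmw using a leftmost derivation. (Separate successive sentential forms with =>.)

S=>wSw=>wmSmw=>wmwSwmw=>wmwwSwwmw=>wmwwwSwwwmw=>wmwwwwSwwwwmw=>wmwwwwwSwwwwwmw=>wmwwwwwmSmwwwwwmw=>wmwwwwwmmwwwwwmw

S => wSw   [S → w S w]
wSw => wmSmw   [S → m S m]
wmSmw => wmwSwmw   [S → w S w]
wmwSwmw => wmwwSwwmw   [S → w S w]
wmwwSwwmw => wmwwwSwwwmw   [S → w S w]
wmwwwSwwwmw => wmwwwwSwwwwmw   [S → w S w]
wmwwwwSwwwwmw => wmwwwwwSwwwwwmw   [S → w S w]
wmwwwwwSwwwwwmw => wmwwwwwmSmwwwwwmw   [S → m S m]
wmwwwwwmSmwwwwwmw => wmwwwwwmmwwwwwmw   [S → λ]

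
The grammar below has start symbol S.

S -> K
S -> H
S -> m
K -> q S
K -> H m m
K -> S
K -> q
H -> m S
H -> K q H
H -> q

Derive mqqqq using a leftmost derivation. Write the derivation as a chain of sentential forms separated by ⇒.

S ⇒ H ⇒ mS ⇒ mH ⇒ mKqH ⇒ mqSqH ⇒ mqHqH ⇒ mqqqH ⇒ mqqqq

S ⇒ H   [S -> H]
H ⇒ mS   [H -> m S]
mS ⇒ mH   [S -> H]
mH ⇒ mKqH   [H -> K q H]
mKqH ⇒ mqSqH   [K -> q S]
mqSqH ⇒ mqHqH   [S -> H]
mqHqH ⇒ mqqqH   [H -> q]
mqqqH ⇒ mqqqq   [H -> q]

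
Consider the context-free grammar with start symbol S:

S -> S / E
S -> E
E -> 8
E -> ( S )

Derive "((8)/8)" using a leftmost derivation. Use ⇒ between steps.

S ⇒ E ⇒ (S) ⇒ (S/E) ⇒ (E/E) ⇒ ((S)/E) ⇒ ((E)/E) ⇒ ((8)/E) ⇒ ((8)/8)

S ⇒ E   [S -> E]
E ⇒ (S)   [E -> ( S )]
(S) ⇒ (S/E)   [S -> S / E]
(S/E) ⇒ (E/E)   [S -> E]
(E/E) ⇒ ((S)/E)   [E -> ( S )]
((S)/E) ⇒ ((E)/E)   [S -> E]
((E)/E) ⇒ ((8)/E)   [E -> 8]
((8)/E) ⇒ ((8)/8)   [E -> 8]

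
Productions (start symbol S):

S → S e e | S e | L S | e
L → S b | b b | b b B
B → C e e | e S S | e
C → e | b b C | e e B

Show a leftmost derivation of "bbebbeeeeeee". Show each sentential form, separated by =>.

S => LS   [S → L S]
LS => bbBS   [L → b b B]
bbBS => bbeSSS   [B → e S S]
bbeSSS => bbeSeeSS   [S → S e e]
bbeSeeSS => bbeSeeeeSS   [S → S e e]
bbeSeeeeSS => bbeLSeeeeSS   [S → L S]
bbeLSeeeeSS => bbebbSeeeeSS   [L → b b]
bbebbSeeeeSS => bbebbeeeeeSS   [S → e]
bbebbeeeeeSS => bbebbeeeeeeS   [S → e]
bbebbeeeeeeS => bbebbeeeeeee   [S → e]

S => LS => bbBS => bbeSSS => bbeSeeSS => bbeSeeeeSS => bbeLSeeeeSS => bbebbSeeeeSS => bbebbeeeeeSS => bbebbeeeeeeS => bbebbeeeeeee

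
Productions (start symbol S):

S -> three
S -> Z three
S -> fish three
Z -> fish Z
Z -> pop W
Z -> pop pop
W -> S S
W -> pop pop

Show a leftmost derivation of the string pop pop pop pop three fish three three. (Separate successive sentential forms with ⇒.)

S ⇒ Z three ⇒ pop W three ⇒ pop S S three ⇒ pop Z three S three ⇒ pop pop W three S three ⇒ pop pop pop pop three S three ⇒ pop pop pop pop three fish three three

S ⇒ Z three   [S -> Z three]
Z three ⇒ pop W three   [Z -> pop W]
pop W three ⇒ pop S S three   [W -> S S]
pop S S three ⇒ pop Z three S three   [S -> Z three]
pop Z three S three ⇒ pop pop W three S three   [Z -> pop W]
pop pop W three S three ⇒ pop pop pop pop three S three   [W -> pop pop]
pop pop pop pop three S three ⇒ pop pop pop pop three fish three three   [S -> fish three]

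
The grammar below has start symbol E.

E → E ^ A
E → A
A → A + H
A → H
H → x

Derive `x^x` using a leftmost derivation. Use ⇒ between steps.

E ⇒ E^A ⇒ A^A ⇒ H^A ⇒ x^A ⇒ x^H ⇒ x^x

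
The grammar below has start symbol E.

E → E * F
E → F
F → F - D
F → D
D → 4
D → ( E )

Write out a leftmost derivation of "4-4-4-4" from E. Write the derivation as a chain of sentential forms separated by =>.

E => F   [E → F]
F => F-D   [F → F - D]
F-D => F-D-D   [F → F - D]
F-D-D => F-D-D-D   [F → F - D]
F-D-D-D => D-D-D-D   [F → D]
D-D-D-D => 4-D-D-D   [D → 4]
4-D-D-D => 4-4-D-D   [D → 4]
4-4-D-D => 4-4-4-D   [D → 4]
4-4-4-D => 4-4-4-4   [D → 4]

E => F => F-D => F-D-D => F-D-D-D => D-D-D-D => 4-D-D-D => 4-4-D-D => 4-4-4-D => 4-4-4-4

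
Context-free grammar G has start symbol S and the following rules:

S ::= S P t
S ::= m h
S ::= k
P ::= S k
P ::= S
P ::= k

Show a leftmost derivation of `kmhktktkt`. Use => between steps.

S => SPt => kPt => kSkt => kSPtkt => kSPtPtkt => kmhPtPtkt => kmhStPtkt => kmhktPtkt => kmhktktkt

S => SPt   [S ::= S P t]
SPt => kPt   [S ::= k]
kPt => kSkt   [P ::= S k]
kSkt => kSPtkt   [S ::= S P t]
kSPtkt => kSPtPtkt   [S ::= S P t]
kSPtPtkt => kmhPtPtkt   [S ::= m h]
kmhPtPtkt => kmhStPtkt   [P ::= S]
kmhStPtkt => kmhktPtkt   [S ::= k]
kmhktPtkt => kmhktktkt   [P ::= k]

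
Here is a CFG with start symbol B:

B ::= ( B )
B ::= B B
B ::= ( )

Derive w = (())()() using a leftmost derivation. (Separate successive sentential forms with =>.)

B => BB => BBB => (B)BB => (())BB => (())()B => (())()()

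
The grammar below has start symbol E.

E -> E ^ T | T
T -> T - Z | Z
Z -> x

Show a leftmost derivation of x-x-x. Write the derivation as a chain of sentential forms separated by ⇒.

E ⇒ T ⇒ T-Z ⇒ T-Z-Z ⇒ Z-Z-Z ⇒ x-Z-Z ⇒ x-x-Z ⇒ x-x-x

E ⇒ T   [E -> T]
T ⇒ T-Z   [T -> T - Z]
T-Z ⇒ T-Z-Z   [T -> T - Z]
T-Z-Z ⇒ Z-Z-Z   [T -> Z]
Z-Z-Z ⇒ x-Z-Z   [Z -> x]
x-Z-Z ⇒ x-x-Z   [Z -> x]
x-x-Z ⇒ x-x-x   [Z -> x]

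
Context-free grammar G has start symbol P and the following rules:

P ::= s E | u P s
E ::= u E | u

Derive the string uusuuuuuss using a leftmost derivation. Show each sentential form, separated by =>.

P => uPs   [P ::= u P s]
uPs => uuPss   [P ::= u P s]
uuPss => uusEss   [P ::= s E]
uusEss => uusuEss   [E ::= u E]
uusuEss => uusuuEss   [E ::= u E]
uusuuEss => uusuuuEss   [E ::= u E]
uusuuuEss => uusuuuuEss   [E ::= u E]
uusuuuuEss => uusuuuuuss   [E ::= u]

P => uPs => uuPss => uusEss => uusuEss => uusuuEss => uusuuuEss => uusuuuuEss => uusuuuuuss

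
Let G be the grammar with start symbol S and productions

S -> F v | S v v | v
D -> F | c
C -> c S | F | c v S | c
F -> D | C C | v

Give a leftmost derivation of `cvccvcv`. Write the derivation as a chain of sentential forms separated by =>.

S => Fv => CCv => cSCv => cFvCv => cCCvCv => cFCvCv => cCCCvCv => cFCCvCv => cvCCvCv => cvcCvCv => cvccvCv => cvccvcv

S => Fv   [S -> F v]
Fv => CCv   [F -> C C]
CCv => cSCv   [C -> c S]
cSCv => cFvCv   [S -> F v]
cFvCv => cCCvCv   [F -> C C]
cCCvCv => cFCvCv   [C -> F]
cFCvCv => cCCCvCv   [F -> C C]
cCCCvCv => cFCCvCv   [C -> F]
cFCCvCv => cvCCvCv   [F -> v]
cvCCvCv => cvcCvCv   [C -> c]
cvcCvCv => cvccvCv   [C -> c]
cvccvCv => cvccvcv   [C -> c]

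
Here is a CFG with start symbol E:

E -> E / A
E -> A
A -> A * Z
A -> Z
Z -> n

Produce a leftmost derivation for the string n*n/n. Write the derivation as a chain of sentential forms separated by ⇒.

E ⇒ E/A   [E -> E / A]
E/A ⇒ A/A   [E -> A]
A/A ⇒ A*Z/A   [A -> A * Z]
A*Z/A ⇒ Z*Z/A   [A -> Z]
Z*Z/A ⇒ n*Z/A   [Z -> n]
n*Z/A ⇒ n*n/A   [Z -> n]
n*n/A ⇒ n*n/Z   [A -> Z]
n*n/Z ⇒ n*n/n   [Z -> n]

E⇒E/A⇒A/A⇒A*Z/A⇒Z*Z/A⇒n*Z/A⇒n*n/A⇒n*n/Z⇒n*n/n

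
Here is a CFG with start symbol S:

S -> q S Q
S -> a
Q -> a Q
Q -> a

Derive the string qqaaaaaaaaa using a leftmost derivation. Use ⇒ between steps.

S ⇒ qSQ   [S -> q S Q]
qSQ ⇒ qqSQQ   [S -> q S Q]
qqSQQ ⇒ qqaQQ   [S -> a]
qqaQQ ⇒ qqaaQQ   [Q -> a Q]
qqaaQQ ⇒ qqaaaQQ   [Q -> a Q]
qqaaaQQ ⇒ qqaaaaQQ   [Q -> a Q]
qqaaaaQQ ⇒ qqaaaaaQQ   [Q -> a Q]
qqaaaaaQQ ⇒ qqaaaaaaQQ   [Q -> a Q]
qqaaaaaaQQ ⇒ qqaaaaaaaQQ   [Q -> a Q]
qqaaaaaaaQQ ⇒ qqaaaaaaaaQ   [Q -> a]
qqaaaaaaaaQ ⇒ qqaaaaaaaaa   [Q -> a]

S ⇒ qSQ ⇒ qqSQQ ⇒ qqaQQ ⇒ qqaaQQ ⇒ qqaaaQQ ⇒ qqaaaaQQ ⇒ qqaaaaaQQ ⇒ qqaaaaaaQQ ⇒ qqaaaaaaaQQ ⇒ qqaaaaaaaaQ ⇒ qqaaaaaaaaa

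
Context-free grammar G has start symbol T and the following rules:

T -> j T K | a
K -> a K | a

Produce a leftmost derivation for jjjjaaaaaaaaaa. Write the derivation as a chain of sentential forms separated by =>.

T => jTK   [T -> j T K]
jTK => jjTKK   [T -> j T K]
jjTKK => jjjTKKK   [T -> j T K]
jjjTKKK => jjjjTKKKK   [T -> j T K]
jjjjTKKKK => jjjjaKKKK   [T -> a]
jjjjaKKKK => jjjjaaKKKK   [K -> a K]
jjjjaaKKKK => jjjjaaaKKKK   [K -> a K]
jjjjaaaKKKK => jjjjaaaaKKKK   [K -> a K]
jjjjaaaaKKKK => jjjjaaaaaKKKK   [K -> a K]
jjjjaaaaaKKKK => jjjjaaaaaaKKK   [K -> a]
jjjjaaaaaaKKK => jjjjaaaaaaaKKK   [K -> a K]
jjjjaaaaaaaKKK => jjjjaaaaaaaaKK   [K -> a]
jjjjaaaaaaaaKK => jjjjaaaaaaaaaK   [K -> a]
jjjjaaaaaaaaaK => jjjjaaaaaaaaaa   [K -> a]

T => jTK => jjTKK => jjjTKKK => jjjjTKKKK => jjjjaKKKK => jjjjaaKKKK => jjjjaaaKKKK => jjjjaaaaKKKK => jjjjaaaaaKKKK => jjjjaaaaaaKKK => jjjjaaaaaaaKKK => jjjjaaaaaaaaKK => jjjjaaaaaaaaaK => jjjjaaaaaaaaaa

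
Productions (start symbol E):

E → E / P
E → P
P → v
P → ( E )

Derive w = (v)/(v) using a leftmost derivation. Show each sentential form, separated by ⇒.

E ⇒ E/P ⇒ P/P ⇒ (E)/P ⇒ (P)/P ⇒ (v)/P ⇒ (v)/(E) ⇒ (v)/(P) ⇒ (v)/(v)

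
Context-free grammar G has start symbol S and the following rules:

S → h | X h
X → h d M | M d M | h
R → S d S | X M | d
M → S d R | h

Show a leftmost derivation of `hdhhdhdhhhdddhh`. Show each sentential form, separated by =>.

S => Xh   [S → X h]
Xh => MdMh   [X → M d M]
MdMh => SdRdMh   [M → S d R]
SdRdMh => XhdRdMh   [S → X h]
XhdRdMh => hdMhdRdMh   [X → h d M]
hdMhdRdMh => hdSdRhdRdMh   [M → S d R]
hdSdRhdRdMh => hdXhdRhdRdMh   [S → X h]
hdXhdRhdRdMh => hdhhdRhdRdMh   [X → h]
hdhhdRhdRdMh => hdhhdXMhdRdMh   [R → X M]
hdhhdXMhdRdMh => hdhhdhdMMhdRdMh   [X → h d M]
hdhhdhdMMhdRdMh => hdhhdhdhMhdRdMh   [M → h]
hdhhdhdhMhdRdMh => hdhhdhdhhhdRdMh   [M → h]
hdhhdhdhhhdRdMh => hdhhdhdhhhdddMh   [R → d]
hdhhdhdhhhdddMh => hdhhdhdhhhdddhh   [M → h]

S => Xh => MdMh => SdRdMh => XhdRdMh => hdMhdRdMh => hdSdRhdRdMh => hdXhdRhdRdMh => hdhhdRhdRdMh => hdhhdXMhdRdMh => hdhhdhdMMhdRdMh => hdhhdhdhMhdRdMh => hdhhdhdhhhdRdMh => hdhhdhdhhhdddMh => hdhhdhdhhhdddhh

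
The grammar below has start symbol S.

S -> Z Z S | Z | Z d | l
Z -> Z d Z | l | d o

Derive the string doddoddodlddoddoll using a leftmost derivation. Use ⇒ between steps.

S ⇒ ZZS   [S -> Z Z S]
ZZS ⇒ ZdZZS   [Z -> Z d Z]
ZdZZS ⇒ ZdZdZZS   [Z -> Z d Z]
ZdZdZZS ⇒ dodZdZZS   [Z -> d o]
dodZdZZS ⇒ dodZdZdZZS   [Z -> Z d Z]
dodZdZdZZS ⇒ dodZdZdZdZZS   [Z -> Z d Z]
dodZdZdZdZZS ⇒ doddodZdZdZZS   [Z -> d o]
doddodZdZdZZS ⇒ doddodZdZdZdZZS   [Z -> Z d Z]
doddodZdZdZdZZS ⇒ doddoddodZdZdZZS   [Z -> d o]
doddoddodZdZdZZS ⇒ doddoddodldZdZZS   [Z -> l]
doddoddodldZdZZS ⇒ doddoddodlddodZZS   [Z -> d o]
doddoddodlddodZZS ⇒ doddoddodlddoddoZS   [Z -> d o]
doddoddodlddoddoZS ⇒ doddoddodlddoddolS   [Z -> l]
doddoddodlddoddolS ⇒ doddoddodlddoddoll   [S -> l]

S ⇒ ZZS ⇒ ZdZZS ⇒ ZdZdZZS ⇒ dodZdZZS ⇒ dodZdZdZZS ⇒ dodZdZdZdZZS ⇒ doddodZdZdZZS ⇒ doddodZdZdZdZZS ⇒ doddoddodZdZdZZS ⇒ doddoddodldZdZZS ⇒ doddoddodlddodZZS ⇒ doddoddodlddoddoZS ⇒ doddoddodlddoddolS ⇒ doddoddodlddoddoll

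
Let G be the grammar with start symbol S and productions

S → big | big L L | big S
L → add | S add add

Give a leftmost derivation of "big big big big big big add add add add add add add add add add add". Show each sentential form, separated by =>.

S => big L L => big S add add L => big big S add add L => big big big L L add add L => big big big S add add L add add L => big big big big S add add L add add L => big big big big big L L add add L add add L => big big big big big S add add L add add L add add L => big big big big big big L L add add L add add L add add L => big big big big big big add L add add L add add L add add L => big big big big big big add add add add L add add L add add L => big big big big big big add add add add add add add L add add L => big big big big big big add add add add add add add add add add L => big big big big big big add add add add add add add add add add add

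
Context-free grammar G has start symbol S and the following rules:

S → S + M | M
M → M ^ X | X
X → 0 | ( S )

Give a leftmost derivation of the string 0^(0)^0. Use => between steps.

S => M   [S → M]
M => M^X   [M → M ^ X]
M^X => M^X^X   [M → M ^ X]
M^X^X => X^X^X   [M → X]
X^X^X => 0^X^X   [X → 0]
0^X^X => 0^(S)^X   [X → ( S )]
0^(S)^X => 0^(M)^X   [S → M]
0^(M)^X => 0^(X)^X   [M → X]
0^(X)^X => 0^(0)^X   [X → 0]
0^(0)^X => 0^(0)^0   [X → 0]

S => M => M^X => M^X^X => X^X^X => 0^X^X => 0^(S)^X => 0^(M)^X => 0^(X)^X => 0^(0)^X => 0^(0)^0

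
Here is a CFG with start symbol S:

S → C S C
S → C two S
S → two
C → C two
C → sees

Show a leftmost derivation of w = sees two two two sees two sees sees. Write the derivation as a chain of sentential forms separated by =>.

S => C S C => C two S C => C two two S C => C two two two S C => sees two two two S C => sees two two two C S C C => sees two two two sees S C C => sees two two two sees two C C => sees two two two sees two sees C => sees two two two sees two sees sees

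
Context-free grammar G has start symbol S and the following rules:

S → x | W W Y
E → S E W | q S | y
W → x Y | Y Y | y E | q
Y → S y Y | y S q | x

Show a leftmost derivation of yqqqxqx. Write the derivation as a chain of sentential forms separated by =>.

S=>WWY=>yEWY=>yqSWY=>yqWWYWY=>yqqWYWY=>yqqqYWY=>yqqqxWY=>yqqqxqY=>yqqqxqx

S => WWY   [S → W W Y]
WWY => yEWY   [W → y E]
yEWY => yqSWY   [E → q S]
yqSWY => yqWWYWY   [S → W W Y]
yqWWYWY => yqqWYWY   [W → q]
yqqWYWY => yqqqYWY   [W → q]
yqqqYWY => yqqqxWY   [Y → x]
yqqqxWY => yqqqxqY   [W → q]
yqqqxqY => yqqqxqx   [Y → x]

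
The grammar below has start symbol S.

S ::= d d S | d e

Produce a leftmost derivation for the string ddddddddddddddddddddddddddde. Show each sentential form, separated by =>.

S => ddS   [S ::= d d S]
ddS => ddddS   [S ::= d d S]
ddddS => ddddddS   [S ::= d d S]
ddddddS => ddddddddS   [S ::= d d S]
ddddddddS => ddddddddddS   [S ::= d d S]
ddddddddddS => ddddddddddddS   [S ::= d d S]
ddddddddddddS => ddddddddddddddS   [S ::= d d S]
ddddddddddddddS => ddddddddddddddddS   [S ::= d d S]
ddddddddddddddddS => ddddddddddddddddddS   [S ::= d d S]
ddddddddddddddddddS => ddddddddddddddddddddS   [S ::= d d S]
ddddddddddddddddddddS => ddddddddddddddddddddddS   [S ::= d d S]
ddddddddddddddddddddddS => ddddddddddddddddddddddddS   [S ::= d d S]
ddddddddddddddddddddddddS => ddddddddddddddddddddddddddS   [S ::= d d S]
ddddddddddddddddddddddddddS => ddddddddddddddddddddddddddde   [S ::= d e]

S=>ddS=>ddddS=>ddddddS=>ddddddddS=>ddddddddddS=>ddddddddddddS=>ddddddddddddddS=>ddddddddddddddddS=>ddddddddddddddddddS=>ddddddddddddddddddddS=>ddddddddddddddddddddddS=>ddddddddddddddddddddddddS=>ddddddddddddddddddddddddddS=>ddddddddddddddddddddddddddde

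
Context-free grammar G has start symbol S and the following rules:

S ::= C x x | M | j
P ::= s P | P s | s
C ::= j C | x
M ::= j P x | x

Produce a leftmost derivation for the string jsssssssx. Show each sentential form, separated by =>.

S => M   [S ::= M]
M => jPx   [M ::= j P x]
jPx => jsPx   [P ::= s P]
jsPx => jssPx   [P ::= s P]
jssPx => jssPsx   [P ::= P s]
jssPsx => jsssPsx   [P ::= s P]
jsssPsx => jssssPsx   [P ::= s P]
jssssPsx => jssssPssx   [P ::= P s]
jssssPssx => jsssssssx   [P ::= s]

S => M => jPx => jsPx => jssPx => jssPsx => jsssPsx => jssssPsx => jssssPssx => jsssssssx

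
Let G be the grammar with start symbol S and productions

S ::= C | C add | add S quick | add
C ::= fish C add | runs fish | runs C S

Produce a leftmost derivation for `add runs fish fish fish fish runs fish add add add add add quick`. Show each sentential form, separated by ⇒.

S ⇒ add S quick   [S ::= add S quick]
add S quick ⇒ add C quick   [S ::= C]
add C quick ⇒ add runs C S quick   [C ::= runs C S]
add runs C S quick ⇒ add runs fish C add S quick   [C ::= fish C add]
add runs fish C add S quick ⇒ add runs fish fish C add add S quick   [C ::= fish C add]
add runs fish fish C add add S quick ⇒ add runs fish fish fish C add add add S quick   [C ::= fish C add]
add runs fish fish fish C add add add S quick ⇒ add runs fish fish fish fish C add add add add S quick   [C ::= fish C add]
add runs fish fish fish fish C add add add add S quick ⇒ add runs fish fish fish fish runs fish add add add add S quick   [C ::= runs fish]
add runs fish fish fish fish runs fish add add add add S quick ⇒ add runs fish fish fish fish runs fish add add add add add quick   [S ::= add]

S ⇒ add S quick ⇒ add C quick ⇒ add runs C S quick ⇒ add runs fish C add S quick ⇒ add runs fish fish C add add S quick ⇒ add runs fish fish fish C add add add S quick ⇒ add runs fish fish fish fish C add add add add S quick ⇒ add runs fish fish fish fish runs fish add add add add S quick ⇒ add runs fish fish fish fish runs fish add add add add add quick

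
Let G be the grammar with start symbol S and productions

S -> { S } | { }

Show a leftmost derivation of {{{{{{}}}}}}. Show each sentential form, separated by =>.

S => {S}   [S -> { S }]
{S} => {{S}}   [S -> { S }]
{{S}} => {{{S}}}   [S -> { S }]
{{{S}}} => {{{{S}}}}   [S -> { S }]
{{{{S}}}} => {{{{{S}}}}}   [S -> { S }]
{{{{{S}}}}} => {{{{{{}}}}}}   [S -> { }]

S => {S} => {{S}} => {{{S}}} => {{{{S}}}} => {{{{{S}}}}} => {{{{{{}}}}}}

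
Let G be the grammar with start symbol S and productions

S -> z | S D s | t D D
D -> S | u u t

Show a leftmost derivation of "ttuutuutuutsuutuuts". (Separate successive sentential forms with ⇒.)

S ⇒ SDs ⇒ tDDDs ⇒ tSDDs ⇒ tSDsDDs ⇒ ttDDDsDDs ⇒ ttuutDDsDDs ⇒ ttuutuutDsDDs ⇒ ttuutuutuutsDDs ⇒ ttuutuutuutsuutDs ⇒ ttuutuutuutsuutuuts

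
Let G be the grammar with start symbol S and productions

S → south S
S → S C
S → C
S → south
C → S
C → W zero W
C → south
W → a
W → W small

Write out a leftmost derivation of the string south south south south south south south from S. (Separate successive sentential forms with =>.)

S => south S => south south S => south south S C => south south south S C => south south south south C => south south south south S => south south south south south S => south south south south south south S => south south south south south south C => south south south south south south south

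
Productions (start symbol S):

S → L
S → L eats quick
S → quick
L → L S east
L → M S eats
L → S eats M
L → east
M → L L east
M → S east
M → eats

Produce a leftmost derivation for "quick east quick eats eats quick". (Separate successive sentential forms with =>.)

S => L eats quick => M S eats eats quick => S east S eats eats quick => quick east S eats eats quick => quick east quick eats eats quick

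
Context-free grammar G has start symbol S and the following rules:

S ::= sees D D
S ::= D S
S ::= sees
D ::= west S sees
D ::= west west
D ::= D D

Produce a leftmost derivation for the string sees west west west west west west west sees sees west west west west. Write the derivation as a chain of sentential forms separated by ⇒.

S ⇒ sees D D   [S ::= sees D D]
sees D D ⇒ sees west west D   [D ::= west west]
sees west west D ⇒ sees west west D D   [D ::= D D]
sees west west D D ⇒ sees west west D D D   [D ::= D D]
sees west west D D D ⇒ sees west west west S sees D D   [D ::= west S sees]
sees west west west S sees D D ⇒ sees west west west D S sees D D   [S ::= D S]
sees west west west D S sees D D ⇒ sees west west west D D S sees D D   [D ::= D D]
sees west west west D D S sees D D ⇒ sees west west west west west D S sees D D   [D ::= west west]
sees west west west west west D S sees D D ⇒ sees west west west west west west west S sees D D   [D ::= west west]
sees west west west west west west west S sees D D ⇒ sees west west west west west west west sees sees D D   [S ::= sees]
sees west west west west west west west sees sees D D ⇒ sees west west west west west west west sees sees west west D   [D ::= west west]
sees west west west west west west west sees sees west west D ⇒ sees west west west west west west west sees sees west west west west   [D ::= west west]

S ⇒ sees D D ⇒ sees west west D ⇒ sees west west D D ⇒ sees west west D D D ⇒ sees west west west S sees D D ⇒ sees west west west D S sees D D ⇒ sees west west west D D S sees D D ⇒ sees west west west west west D S sees D D ⇒ sees west west west west west west west S sees D D ⇒ sees west west west west west west west sees sees D D ⇒ sees west west west west west west west sees sees west west D ⇒ sees west west west west west west west sees sees west west west west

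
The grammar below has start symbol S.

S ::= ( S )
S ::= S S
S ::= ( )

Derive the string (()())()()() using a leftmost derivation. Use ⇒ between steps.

S ⇒ SS   [S ::= S S]
SS ⇒ SSS   [S ::= S S]
SSS ⇒ SSSS   [S ::= S S]
SSSS ⇒ (S)SSS   [S ::= ( S )]
(S)SSS ⇒ (SS)SSS   [S ::= S S]
(SS)SSS ⇒ (()S)SSS   [S ::= ( )]
(()S)SSS ⇒ (()())SSS   [S ::= ( )]
(()())SSS ⇒ (()())()SS   [S ::= ( )]
(()())()SS ⇒ (()())()()S   [S ::= ( )]
(()())()()S ⇒ (()())()()()   [S ::= ( )]

S ⇒ SS ⇒ SSS ⇒ SSSS ⇒ (S)SSS ⇒ (SS)SSS ⇒ (()S)SSS ⇒ (()())SSS ⇒ (()())()SS ⇒ (()())()()S ⇒ (()())()()()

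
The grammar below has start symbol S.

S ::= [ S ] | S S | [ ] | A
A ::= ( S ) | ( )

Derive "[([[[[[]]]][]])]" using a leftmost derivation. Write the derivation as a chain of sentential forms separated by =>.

S => [S] => [A] => [(S)] => [([S])] => [([SS])] => [([[S]S])] => [([[[S]]S])] => [([[[[S]]]S])] => [([[[[[]]]]S])] => [([[[[[]]]][]])]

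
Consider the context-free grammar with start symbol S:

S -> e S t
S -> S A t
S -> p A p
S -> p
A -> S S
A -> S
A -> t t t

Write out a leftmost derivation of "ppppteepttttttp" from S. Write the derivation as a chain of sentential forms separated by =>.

S => pAp   [S -> p A p]
pAp => pSSp   [A -> S S]
pSSp => pSAtSp   [S -> S A t]
pSAtSp => ppAtSp   [S -> p]
ppAtSp => ppSStSp   [A -> S S]
ppSStSp => pppStSp   [S -> p]
pppStSp => pppptSp   [S -> p]
pppptSp => ppppteStp   [S -> e S t]
ppppteStp => ppppteeSttp   [S -> e S t]
ppppteeSttp => ppppteeSAtttp   [S -> S A t]
ppppteeSAtttp => ppppteepAtttp   [S -> p]
ppppteepAtttp => ppppteepttttttp   [A -> t t t]

S => pAp => pSSp => pSAtSp => ppAtSp => ppSStSp => pppStSp => pppptSp => ppppteStp => ppppteeSttp => ppppteeSAtttp => ppppteepAtttp => ppppteepttttttp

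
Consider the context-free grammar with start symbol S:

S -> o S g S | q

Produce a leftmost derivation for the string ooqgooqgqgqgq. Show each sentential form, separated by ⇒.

S ⇒ oSgS   [S -> o S g S]
oSgS ⇒ ooSgSgS   [S -> o S g S]
ooSgSgS ⇒ ooqgSgS   [S -> q]
ooqgSgS ⇒ ooqgoSgSgS   [S -> o S g S]
ooqgoSgSgS ⇒ ooqgooSgSgSgS   [S -> o S g S]
ooqgooSgSgSgS ⇒ ooqgooqgSgSgS   [S -> q]
ooqgooqgSgSgS ⇒ ooqgooqgqgSgS   [S -> q]
ooqgooqgqgSgS ⇒ ooqgooqgqgqgS   [S -> q]
ooqgooqgqgqgS ⇒ ooqgooqgqgqgq   [S -> q]

S⇒oSgS⇒ooSgSgS⇒ooqgSgS⇒ooqgoSgSgS⇒ooqgooSgSgSgS⇒ooqgooqgSgSgS⇒ooqgooqgqgSgS⇒ooqgooqgqgqgS⇒ooqgooqgqgqgq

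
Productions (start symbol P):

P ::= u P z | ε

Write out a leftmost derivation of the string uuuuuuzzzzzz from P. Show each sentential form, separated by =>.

P => uPz => uuPzz => uuuPzzz => uuuuPzzzz => uuuuuPzzzzz => uuuuuuPzzzzzz => uuuuuuzzzzzz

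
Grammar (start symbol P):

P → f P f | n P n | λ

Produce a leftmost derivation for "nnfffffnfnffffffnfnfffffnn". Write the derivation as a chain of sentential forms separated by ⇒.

P ⇒ nPn ⇒ nnPnn ⇒ nnfPfnn ⇒ nnffPffnn ⇒ nnfffPfffnn ⇒ nnffffPffffnn ⇒ nnfffffPfffffnn ⇒ nnfffffnPnfffffnn ⇒ nnfffffnfPfnfffffnn ⇒ nnfffffnfnPnfnfffffnn ⇒ nnfffffnfnfPfnfnfffffnn ⇒ nnfffffnfnffPffnfnfffffnn ⇒ nnfffffnfnfffPfffnfnfffffnn ⇒ nnfffffnfnffffffnfnfffffnn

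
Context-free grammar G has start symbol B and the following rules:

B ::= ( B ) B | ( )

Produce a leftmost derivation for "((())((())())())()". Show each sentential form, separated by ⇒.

B ⇒ (B)B   [B ::= ( B ) B]
(B)B ⇒ ((B)B)B   [B ::= ( B ) B]
((B)B)B ⇒ ((())B)B   [B ::= ( )]
((())B)B ⇒ ((())(B)B)B   [B ::= ( B ) B]
((())(B)B)B ⇒ ((())((B)B)B)B   [B ::= ( B ) B]
((())((B)B)B)B ⇒ ((())((())B)B)B   [B ::= ( )]
((())((())B)B)B ⇒ ((())((())())B)B   [B ::= ( )]
((())((())())B)B ⇒ ((())((())())())B   [B ::= ( )]
((())((())())())B ⇒ ((())((())())())()   [B ::= ( )]

B ⇒ (B)B ⇒ ((B)B)B ⇒ ((())B)B ⇒ ((())(B)B)B ⇒ ((())((B)B)B)B ⇒ ((())((())B)B)B ⇒ ((())((())())B)B ⇒ ((())((())())())B ⇒ ((())((())())())()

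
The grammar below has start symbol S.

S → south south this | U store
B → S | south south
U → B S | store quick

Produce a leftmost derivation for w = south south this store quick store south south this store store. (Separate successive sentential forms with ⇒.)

S ⇒ U store ⇒ B S store ⇒ S S store ⇒ south south this S store ⇒ south south this U store store ⇒ south south this B S store store ⇒ south south this S S store store ⇒ south south this U store S store store ⇒ south south this store quick store S store store ⇒ south south this store quick store south south this store store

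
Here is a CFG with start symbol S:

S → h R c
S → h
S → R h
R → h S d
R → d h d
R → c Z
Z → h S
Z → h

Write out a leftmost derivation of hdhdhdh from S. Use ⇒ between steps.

S ⇒ Rh ⇒ hSdh ⇒ hRhdh ⇒ hdhdhdh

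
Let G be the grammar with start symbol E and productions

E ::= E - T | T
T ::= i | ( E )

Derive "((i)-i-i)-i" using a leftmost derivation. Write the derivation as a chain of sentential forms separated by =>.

E => E-T   [E ::= E - T]
E-T => T-T   [E ::= T]
T-T => (E)-T   [T ::= ( E )]
(E)-T => (E-T)-T   [E ::= E - T]
(E-T)-T => (E-T-T)-T   [E ::= E - T]
(E-T-T)-T => (T-T-T)-T   [E ::= T]
(T-T-T)-T => ((E)-T-T)-T   [T ::= ( E )]
((E)-T-T)-T => ((T)-T-T)-T   [E ::= T]
((T)-T-T)-T => ((i)-T-T)-T   [T ::= i]
((i)-T-T)-T => ((i)-i-T)-T   [T ::= i]
((i)-i-T)-T => ((i)-i-i)-T   [T ::= i]
((i)-i-i)-T => ((i)-i-i)-i   [T ::= i]

E=>E-T=>T-T=>(E)-T=>(E-T)-T=>(E-T-T)-T=>(T-T-T)-T=>((E)-T-T)-T=>((T)-T-T)-T=>((i)-T-T)-T=>((i)-i-T)-T=>((i)-i-i)-T=>((i)-i-i)-i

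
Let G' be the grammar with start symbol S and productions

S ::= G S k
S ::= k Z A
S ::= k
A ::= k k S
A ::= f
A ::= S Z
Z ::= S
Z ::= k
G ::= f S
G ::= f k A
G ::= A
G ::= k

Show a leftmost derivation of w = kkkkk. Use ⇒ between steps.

S⇒kZA⇒kkA⇒kkkkS⇒kkkkk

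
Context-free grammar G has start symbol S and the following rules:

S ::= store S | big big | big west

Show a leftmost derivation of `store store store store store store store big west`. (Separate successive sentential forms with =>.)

S => store S   [S ::= store S]
store S => store store S   [S ::= store S]
store store S => store store store S   [S ::= store S]
store store store S => store store store store S   [S ::= store S]
store store store store S => store store store store store S   [S ::= store S]
store store store store store S => store store store store store store S   [S ::= store S]
store store store store store store S => store store store store store store store S   [S ::= store S]
store store store store store store store S => store store store store store store store big west   [S ::= big west]

S => store S => store store S => store store store S => store store store store S => store store store store store S => store store store store store store S => store store store store store store store S => store store store store store store store big west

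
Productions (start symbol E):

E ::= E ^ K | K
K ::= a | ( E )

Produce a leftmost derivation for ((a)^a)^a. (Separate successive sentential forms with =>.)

E=>E^K=>K^K=>(E)^K=>(E^K)^K=>(K^K)^K=>((E)^K)^K=>((K)^K)^K=>((a)^K)^K=>((a)^a)^K=>((a)^a)^a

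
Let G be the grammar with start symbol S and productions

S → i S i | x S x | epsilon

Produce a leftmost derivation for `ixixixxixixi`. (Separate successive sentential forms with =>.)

S => iSi   [S → i S i]
iSi => ixSxi   [S → x S x]
ixSxi => ixiSixi   [S → i S i]
ixiSixi => ixixSxixi   [S → x S x]
ixixSxixi => ixixiSixixi   [S → i S i]
ixixiSixixi => ixixixSxixixi   [S → x S x]
ixixixSxixixi => ixixixxixixi   [S → epsilon]

S => iSi => ixSxi => ixiSixi => ixixSxixi => ixixiSixixi => ixixixSxixixi => ixixixxixixi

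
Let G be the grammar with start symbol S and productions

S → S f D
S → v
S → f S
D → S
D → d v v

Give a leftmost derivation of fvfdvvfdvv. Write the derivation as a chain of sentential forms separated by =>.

S => SfD => fSfD => fSfDfD => fvfDfD => fvfdvvfD => fvfdvvfdvv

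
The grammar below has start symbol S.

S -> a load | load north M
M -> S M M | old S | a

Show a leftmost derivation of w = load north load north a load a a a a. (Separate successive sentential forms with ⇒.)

S ⇒ load north M ⇒ load north S M M ⇒ load north load north M M M ⇒ load north load north S M M M M ⇒ load north load north a load M M M M ⇒ load north load north a load a M M M ⇒ load north load north a load a a M M ⇒ load north load north a load a a a M ⇒ load north load north a load a a a a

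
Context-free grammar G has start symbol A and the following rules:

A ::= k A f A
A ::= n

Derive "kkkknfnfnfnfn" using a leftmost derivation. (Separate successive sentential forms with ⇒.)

A ⇒ kAfA   [A ::= k A f A]
kAfA ⇒ kkAfAfA   [A ::= k A f A]
kkAfAfA ⇒ kkkAfAfAfA   [A ::= k A f A]
kkkAfAfAfA ⇒ kkkkAfAfAfAfA   [A ::= k A f A]
kkkkAfAfAfAfA ⇒ kkkknfAfAfAfA   [A ::= n]
kkkknfAfAfAfA ⇒ kkkknfnfAfAfA   [A ::= n]
kkkknfnfAfAfA ⇒ kkkknfnfnfAfA   [A ::= n]
kkkknfnfnfAfA ⇒ kkkknfnfnfnfA   [A ::= n]
kkkknfnfnfnfA ⇒ kkkknfnfnfnfn   [A ::= n]

A⇒kAfA⇒kkAfAfA⇒kkkAfAfAfA⇒kkkkAfAfAfAfA⇒kkkknfAfAfAfA⇒kkkknfnfAfAfA⇒kkkknfnfnfAfA⇒kkkknfnfnfnfA⇒kkkknfnfnfnfn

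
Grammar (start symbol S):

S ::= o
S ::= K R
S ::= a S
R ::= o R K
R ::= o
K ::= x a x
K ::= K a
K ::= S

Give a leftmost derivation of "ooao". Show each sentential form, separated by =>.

S => KR => KaR => SaR => KRaR => SRaR => oRaR => ooaR => ooao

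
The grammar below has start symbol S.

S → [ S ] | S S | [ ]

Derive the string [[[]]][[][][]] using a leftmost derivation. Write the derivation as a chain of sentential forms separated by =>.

S => SS   [S → S S]
SS => [S]S   [S → [ S ]]
[S]S => [[S]]S   [S → [ S ]]
[[S]]S => [[[]]]S   [S → [ ]]
[[[]]]S => [[[]]][S]   [S → [ S ]]
[[[]]][S] => [[[]]][SS]   [S → S S]
[[[]]][SS] => [[[]]][[]S]   [S → [ ]]
[[[]]][[]S] => [[[]]][[]SS]   [S → S S]
[[[]]][[]SS] => [[[]]][[][]S]   [S → [ ]]
[[[]]][[][]S] => [[[]]][[][][]]   [S → [ ]]

S=>SS=>[S]S=>[[S]]S=>[[[]]]S=>[[[]]][S]=>[[[]]][SS]=>[[[]]][[]S]=>[[[]]][[]SS]=>[[[]]][[][]S]=>[[[]]][[][][]]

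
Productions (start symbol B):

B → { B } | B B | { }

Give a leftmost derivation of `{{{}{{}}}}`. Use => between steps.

B => {B} => {{B}} => {{BB}} => {{{}B}} => {{{}{B}}} => {{{}{{}}}}

B => {B}   [B → { B }]
{B} => {{B}}   [B → { B }]
{{B}} => {{BB}}   [B → B B]
{{BB}} => {{{}B}}   [B → { }]
{{{}B}} => {{{}{B}}}   [B → { B }]
{{{}{B}}} => {{{}{{}}}}   [B → { }]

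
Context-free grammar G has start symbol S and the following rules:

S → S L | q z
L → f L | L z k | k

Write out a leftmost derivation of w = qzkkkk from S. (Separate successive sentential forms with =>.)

S => SL   [S → S L]
SL => SLL   [S → S L]
SLL => SLLL   [S → S L]
SLLL => SLLLL   [S → S L]
SLLLL => qzLLLL   [S → q z]
qzLLLL => qzkLLL   [L → k]
qzkLLL => qzkkLL   [L → k]
qzkkLL => qzkkkL   [L → k]
qzkkkL => qzkkkk   [L → k]

S => SL => SLL => SLLL => SLLLL => qzLLLL => qzkLLL => qzkkLL => qzkkkL => qzkkkk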